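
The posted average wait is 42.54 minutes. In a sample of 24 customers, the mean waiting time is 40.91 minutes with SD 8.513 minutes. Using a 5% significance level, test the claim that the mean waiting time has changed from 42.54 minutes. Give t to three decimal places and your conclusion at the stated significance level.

H0: μ = 42.54; H1: μ ≠ 42.54 (one-sample t-test, two-sided).
t = (x̄ − μ₀)/(s/√n) = (40.91 − 42.54)/(8.513/√24) = -0.938
df = n − 1 = 23
Two-sided p-value ≈ 0.3580
Since p ≈ 0.3580 > α = 0.05, fail to reject H0; the evidence is not statistically significant.

t = -0.938; fail to reject H0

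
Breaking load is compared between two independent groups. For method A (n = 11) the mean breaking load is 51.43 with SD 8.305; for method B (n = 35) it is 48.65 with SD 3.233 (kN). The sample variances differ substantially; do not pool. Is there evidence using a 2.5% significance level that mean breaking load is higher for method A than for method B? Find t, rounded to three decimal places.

Let group 1 = method A, group 2 = method B. H0: μ_1 = μ_2; H1: μ_1 > μ_2 (Welch's two-sample t-test, right-tailed).
t = (x̄_1 − x̄_2)/√(s_1²/n_1 + s_2²/n_2) = (51.43 − 48.65)/√(8.305²/11 + 3.233²/35) = 1.085
Welch–Satterthwaite df ≈ 10.97
p-value = P(T ≥ 1.085) ≈ 0.1507
Since p ≈ 0.1507 > α = 0.025, fail to reject H0; the evidence is not statistically significant.

1.085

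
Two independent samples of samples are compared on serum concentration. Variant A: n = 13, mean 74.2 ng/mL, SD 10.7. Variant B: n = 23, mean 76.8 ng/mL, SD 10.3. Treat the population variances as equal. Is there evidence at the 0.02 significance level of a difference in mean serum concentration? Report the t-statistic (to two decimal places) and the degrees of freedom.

t = -0.72, df = 34

Let group 1 = variant A, group 2 = variant B. H0: μ_1 = μ_2; H1: μ_1 ≠ μ_2 (two-sample pooled-variance t-test, two-sided).
s_p² = [(13−1)·10.7² + (23−1)·10.3²]/(13+23−2) = 109.055
t = (74.2 − 76.8)/√[109.055·(1/13 + 1/23)] = -0.72
df = n₁ + n₂ − 2 = 34
Two-sided p-value ≈ 0.4780
Since p ≈ 0.4780 > α = 0.02, fail to reject H0; the evidence is not statistically significant.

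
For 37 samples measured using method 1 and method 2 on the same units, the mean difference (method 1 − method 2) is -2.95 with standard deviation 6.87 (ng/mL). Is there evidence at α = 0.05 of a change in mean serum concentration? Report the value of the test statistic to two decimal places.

H0: μ_d = 0; H1: μ_d ≠ 0 (paired t-test on the differences, two-sided).
t = d̄/(s_d/√n) = -2.95/(6.87/√37) = -2.61
df = n − 1 = 36
Two-sided p-value ≈ 0.0130
Since p ≈ 0.0130 < α = 0.05, reject H0; the data support H1.

-2.61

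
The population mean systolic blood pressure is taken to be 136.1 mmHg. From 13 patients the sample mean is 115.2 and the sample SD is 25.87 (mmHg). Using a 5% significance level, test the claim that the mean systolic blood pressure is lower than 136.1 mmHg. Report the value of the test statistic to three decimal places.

-2.913

H0: μ = 136.1; H1: μ < 136.1 (one-sample t-test, left-tailed).
t = (x̄ − μ₀)/(s/√n) = (115.2 − 136.1)/(25.87/√13) = -2.913
df = n − 1 = 12
p-value = P(T ≤ -2.913) ≈ 0.0065
Since p ≈ 0.0065 < α = 0.05, reject H0; the data support H1.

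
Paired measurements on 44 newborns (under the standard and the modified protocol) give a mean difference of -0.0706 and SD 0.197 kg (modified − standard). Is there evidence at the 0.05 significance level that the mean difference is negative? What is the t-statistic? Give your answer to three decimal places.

H0: μ_d = 0; H1: μ_d < 0 (paired t-test on the differences, left-tailed).
t = d̄/(s_d/√n) = -0.0706/(0.197/√44) = -2.377
df = n − 1 = 43
p-value = P(T ≤ -2.377) ≈ 0.0110
Since p ≈ 0.0110 < α = 0.05, reject H0; the data support H1.

-2.377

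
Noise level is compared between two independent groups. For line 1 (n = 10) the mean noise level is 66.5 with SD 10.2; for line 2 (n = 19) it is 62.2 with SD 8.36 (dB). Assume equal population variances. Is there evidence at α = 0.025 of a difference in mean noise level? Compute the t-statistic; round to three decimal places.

1.221

Let group 1 = line 1, group 2 = line 2. H0: μ_1 = μ_2; H1: μ_1 ≠ μ_2 (two-sample pooled-variance t-test, two-sided).
s_p² = [(10−1)·10.2² + (19−1)·8.36²]/(10+19−2) = 81.2731
t = (66.5 − 62.2)/√[81.2731·(1/10 + 1/19)] = 1.221
df = n₁ + n₂ − 2 = 27
Two-sided p-value ≈ 0.2327
Since p ≈ 0.2327 > α = 0.025, fail to reject H0; the data do not provide sufficient evidence against H0.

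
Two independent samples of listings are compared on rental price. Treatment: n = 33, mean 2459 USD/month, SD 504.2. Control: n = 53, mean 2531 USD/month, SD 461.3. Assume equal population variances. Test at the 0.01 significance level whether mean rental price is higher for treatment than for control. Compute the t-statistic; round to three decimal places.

-0.679

Let group 1 = treatment, group 2 = control. H0: μ_1 = μ_2; H1: μ_1 > μ_2 (two-sample pooled-variance t-test, right-tailed).
s_p² = [(33−1)·504.2² + (53−1)·461.3²]/(33+53−2) = 228577
t = (2459 − 2531)/√[228577·(1/33 + 1/53)] = -0.679
df = n₁ + n₂ − 2 = 84
p-value = P(T ≥ -0.679) ≈ 0.751
Since p ≈ 0.751 > α = 0.01, fail to reject H0; the data do not provide sufficient evidence against H0.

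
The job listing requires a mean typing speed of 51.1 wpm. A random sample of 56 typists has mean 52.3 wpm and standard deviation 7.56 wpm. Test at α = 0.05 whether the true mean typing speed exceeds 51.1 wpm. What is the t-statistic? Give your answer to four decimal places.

1.1878

H0: μ = 51.1; H1: μ > 51.1 (one-sample t-test, right-tailed).
t = (x̄ − μ₀)/(s/√n) = (52.3 − 51.1)/(7.56/√56) = 1.1878
df = n − 1 = 55
p-value = P(T ≥ 1.1878) ≈ 0.120
Since p ≈ 0.120 > α = 0.05, fail to reject H0; the data do not provide sufficient evidence against H0.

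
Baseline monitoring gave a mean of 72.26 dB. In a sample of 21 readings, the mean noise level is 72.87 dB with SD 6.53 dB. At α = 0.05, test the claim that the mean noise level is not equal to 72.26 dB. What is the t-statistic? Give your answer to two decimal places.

H0: μ = 72.26; H1: μ ≠ 72.26 (one-sample t-test, two-sided).
t = (x̄ − μ₀)/(s/√n) = (72.87 − 72.26)/(6.53/√21) = 0.43
df = n − 1 = 20
Two-sided p-value ≈ 0.673
Since p ≈ 0.673 > α = 0.05, fail to reject H0; the data do not provide sufficient evidence against H0.

0.43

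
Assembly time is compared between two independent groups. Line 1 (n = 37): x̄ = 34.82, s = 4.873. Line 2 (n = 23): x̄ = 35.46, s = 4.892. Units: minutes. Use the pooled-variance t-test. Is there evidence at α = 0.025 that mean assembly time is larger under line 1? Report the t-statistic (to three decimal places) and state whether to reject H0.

Let group 1 = line 1, group 2 = line 2. H0: μ_1 = μ_2; H1: μ_1 > μ_2 (two-sample pooled-variance t-test, right-tailed).
s_p² = [(37−1)·4.873² + (23−1)·4.892²]/(37+23−2) = 23.8165
t = (34.82 − 35.46)/√[23.8165·(1/37 + 1/23)] = -0.494
df = n₁ + n₂ − 2 = 58
p-value = P(T ≥ -0.494) ≈ 0.6884
Since p ≈ 0.6884 > α = 0.025, fail to reject H0; the evidence is not statistically significant.

t = -0.494; fail to reject H0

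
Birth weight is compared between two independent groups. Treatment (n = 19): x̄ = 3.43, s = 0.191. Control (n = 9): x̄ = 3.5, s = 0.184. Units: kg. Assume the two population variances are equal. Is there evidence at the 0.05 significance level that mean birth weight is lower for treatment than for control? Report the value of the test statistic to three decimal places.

-0.916

Let group 1 = treatment, group 2 = control. H0: μ_1 = μ_2; H1: μ_1 < μ_2 (two-sample pooled-variance t-test, left-tailed).
s_p² = [(19−1)·0.191² + (9−1)·0.184²]/(19+9−2) = 0.0356733
t = (3.43 − 3.5)/√[0.0356733·(1/19 + 1/9)] = -0.916
df = n₁ + n₂ − 2 = 26
p-value = P(T ≤ -0.916) ≈ 0.184
Since p ≈ 0.184 > α = 0.05, fail to reject H0; the data do not provide sufficient evidence against H0.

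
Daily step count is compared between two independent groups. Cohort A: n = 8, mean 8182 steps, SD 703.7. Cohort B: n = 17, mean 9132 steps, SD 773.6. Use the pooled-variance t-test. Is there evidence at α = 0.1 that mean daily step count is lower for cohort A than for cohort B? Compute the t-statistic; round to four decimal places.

Let group 1 = cohort A, group 2 = cohort B. H0: μ_1 = μ_2; H1: μ_1 < μ_2 (two-sample pooled-variance t-test, left-tailed).
s_p² = [(8−1)·703.7² + (17−1)·773.6²]/(8+17−2) = 567029
t = (8182 − 9132)/√[567029·(1/8 + 1/17)] = -2.9425
df = n₁ + n₂ − 2 = 23
p-value = P(T ≤ -2.9425) ≈ 0.0037
Since p ≈ 0.0037 < α = 0.1, reject H0; the evidence is statistically significant.

-2.9425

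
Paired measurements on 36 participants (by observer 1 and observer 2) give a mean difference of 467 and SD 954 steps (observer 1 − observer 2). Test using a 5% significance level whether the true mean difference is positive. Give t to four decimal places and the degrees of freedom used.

H0: μ_d = 0; H1: μ_d > 0 (paired t-test on the differences, right-tailed).
t = d̄/(s_d/√n) = 467/(954/√36) = 2.9371
df = n − 1 = 35
p-value = P(T ≥ 2.9371) ≈ 0.0029
Since p ≈ 0.0029 < α = 0.05, reject H0; the data support H1.

t = 2.9371, df = 35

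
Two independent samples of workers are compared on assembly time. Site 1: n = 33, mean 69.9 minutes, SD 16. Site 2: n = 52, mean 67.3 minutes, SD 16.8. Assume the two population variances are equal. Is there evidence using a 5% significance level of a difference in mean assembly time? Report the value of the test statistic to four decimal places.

0.7082

Let group 1 = site 1, group 2 = site 2. H0: μ_1 = μ_2; H1: μ_1 ≠ μ_2 (two-sample pooled-variance t-test, two-sided).
s_p² = [(33−1)·16² + (52−1)·16.8²]/(33+52−2) = 272.123
t = (69.9 − 67.3)/√[272.123·(1/33 + 1/52)] = 0.7082
df = n₁ + n₂ − 2 = 83
Two-sided p-value ≈ 0.4808
Since p ≈ 0.4808 > α = 0.05, fail to reject H0; the data do not provide sufficient evidence against H0.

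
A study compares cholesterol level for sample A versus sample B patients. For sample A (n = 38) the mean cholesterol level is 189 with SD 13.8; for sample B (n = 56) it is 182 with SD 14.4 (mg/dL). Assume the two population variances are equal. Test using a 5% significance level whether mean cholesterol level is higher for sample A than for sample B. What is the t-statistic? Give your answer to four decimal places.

2.3518

Let group 1 = sample A, group 2 = sample B. H0: μ_1 = μ_2; H1: μ_1 > μ_2 (two-sample pooled-variance t-test, right-tailed).
s_p² = [(38−1)·13.8² + (56−1)·14.4²]/(38+56−2) = 200.555
t = (189 − 182)/√[200.555·(1/38 + 1/56)] = 2.3518
df = n₁ + n₂ − 2 = 92
p-value = P(T ≥ 2.3518) ≈ 0.010
Since p ≈ 0.010 < α = 0.05, reject H0; the evidence is statistically significant.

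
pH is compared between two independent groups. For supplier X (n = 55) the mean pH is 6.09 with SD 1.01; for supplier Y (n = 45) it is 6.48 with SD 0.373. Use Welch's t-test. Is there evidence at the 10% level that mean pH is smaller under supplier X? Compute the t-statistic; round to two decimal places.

Let group 1 = supplier X, group 2 = supplier Y. H0: μ_1 = μ_2; H1: μ_1 < μ_2 (Welch's two-sample t-test, left-tailed).
t = (x̄_1 − x̄_2)/√(s_1²/n_1 + s_2²/n_2) = (6.09 − 6.48)/√(1.01²/55 + 0.373²/45) = -2.65
Welch–Satterthwaite df ≈ 71.08
p-value = P(T ≤ -2.65) ≈ 0.005
Since p ≈ 0.005 < α = 0.1, reject H0; the data support H1.

-2.65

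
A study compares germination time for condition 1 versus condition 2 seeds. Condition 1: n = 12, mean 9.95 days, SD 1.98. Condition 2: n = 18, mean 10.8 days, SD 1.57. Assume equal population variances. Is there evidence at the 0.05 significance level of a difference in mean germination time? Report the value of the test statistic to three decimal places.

Let group 1 = condition 1, group 2 = condition 2. H0: μ_1 = μ_2; H1: μ_1 ≠ μ_2 (two-sample pooled-variance t-test, two-sided).
s_p² = [(12−1)·1.98² + (18−1)·1.57²]/(12+18−2) = 3.0367
t = (9.95 − 10.8)/√[3.0367·(1/12 + 1/18)] = -1.309
df = n₁ + n₂ − 2 = 28
Two-sided p-value ≈ 0.2012
Since p ≈ 0.2012 > α = 0.05, fail to reject H0; the evidence is not statistically significant.

-1.309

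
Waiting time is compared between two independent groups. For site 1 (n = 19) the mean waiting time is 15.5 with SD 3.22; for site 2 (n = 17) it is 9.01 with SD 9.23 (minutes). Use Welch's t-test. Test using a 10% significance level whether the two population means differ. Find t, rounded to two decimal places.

2.75

Let group 1 = site 1, group 2 = site 2. H0: μ_1 = μ_2; H1: μ_1 ≠ μ_2 (Welch's two-sample t-test, two-sided).
t = (x̄_1 − x̄_2)/√(s_1²/n_1 + s_2²/n_2) = (15.5 − 9.01)/√(3.22²/19 + 9.23²/17) = 2.75
Welch–Satterthwaite df ≈ 19.47
Two-sided p-value ≈ 0.0125
Since p ≈ 0.0125 < α = 0.1, reject H0; the evidence is statistically significant.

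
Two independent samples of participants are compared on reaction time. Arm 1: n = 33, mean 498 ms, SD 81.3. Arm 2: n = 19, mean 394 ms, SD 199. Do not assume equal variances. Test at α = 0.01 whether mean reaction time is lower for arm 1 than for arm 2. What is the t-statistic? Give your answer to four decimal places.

Let group 1 = arm 1, group 2 = arm 2. H0: μ_1 = μ_2; H1: μ_1 < μ_2 (Welch's two-sample t-test, left-tailed).
t = (x̄_1 − x̄_2)/√(s_1²/n_1 + s_2²/n_2) = (498 − 394)/√(81.3²/33 + 199²/19) = 2.1759
Welch–Satterthwaite df ≈ 21.51
p-value = P(T ≤ 2.1759) ≈ 0.980
Since p ≈ 0.980 > α = 0.01, fail to reject H0; the evidence is not statistically significant.

2.1759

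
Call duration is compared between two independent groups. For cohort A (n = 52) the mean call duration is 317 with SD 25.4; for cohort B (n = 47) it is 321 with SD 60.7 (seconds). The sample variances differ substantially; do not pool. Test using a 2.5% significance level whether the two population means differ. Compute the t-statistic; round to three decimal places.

Let group 1 = cohort A, group 2 = cohort B. H0: μ_1 = μ_2; H1: μ_1 ≠ μ_2 (Welch's two-sample t-test, two-sided).
t = (x̄_1 − x̄_2)/√(s_1²/n_1 + s_2²/n_2) = (317 − 321)/√(25.4²/52 + 60.7²/47) = -0.420
Welch–Satterthwaite df ≈ 60.35
Two-sided p-value ≈ 0.676
Since p ≈ 0.676 > α = 0.025, fail to reject H0; the data do not provide sufficient evidence against H0.

-0.420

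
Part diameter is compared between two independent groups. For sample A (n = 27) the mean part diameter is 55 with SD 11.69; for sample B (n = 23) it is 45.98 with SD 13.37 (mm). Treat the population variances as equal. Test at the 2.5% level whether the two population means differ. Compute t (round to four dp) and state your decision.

t = 2.5455; reject H0

Let group 1 = sample A, group 2 = sample B. H0: μ_1 = μ_2; H1: μ_1 ≠ μ_2 (two-sample pooled-variance t-test, two-sided).
s_p² = [(27−1)·11.69² + (23−1)·13.37²]/(27+23−2) = 155.952
t = (55 − 45.98)/√[155.952·(1/27 + 1/23)] = 2.5455
df = n₁ + n₂ − 2 = 48
Two-sided p-value ≈ 0.0142
Since p ≈ 0.0142 < α = 0.025, reject H0; the evidence is statistically significant.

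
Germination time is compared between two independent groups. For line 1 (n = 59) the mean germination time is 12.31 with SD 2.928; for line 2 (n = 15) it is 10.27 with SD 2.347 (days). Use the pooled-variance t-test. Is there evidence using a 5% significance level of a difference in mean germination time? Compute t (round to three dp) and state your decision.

t = 2.498; reject H0

Let group 1 = line 1, group 2 = line 2. H0: μ_1 = μ_2; H1: μ_1 ≠ μ_2 (two-sample pooled-variance t-test, two-sided).
s_p² = [(59−1)·2.928² + (15−1)·2.347²]/(59+15−2) = 7.97726
t = (12.31 − 10.27)/√[7.97726·(1/59 + 1/15)] = 2.498
df = n₁ + n₂ − 2 = 72
Two-sided p-value ≈ 0.015
Since p ≈ 0.015 < α = 0.05, reject H0; the evidence is statistically significant.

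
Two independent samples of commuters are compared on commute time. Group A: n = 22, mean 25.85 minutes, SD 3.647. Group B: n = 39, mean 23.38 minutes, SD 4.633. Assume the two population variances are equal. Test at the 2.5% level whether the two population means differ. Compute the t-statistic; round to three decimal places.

2.150

Let group 1 = group A, group 2 = group B. H0: μ_1 = μ_2; H1: μ_1 ≠ μ_2 (two-sample pooled-variance t-test, two-sided).
s_p² = [(22−1)·3.647² + (39−1)·4.633²]/(22+39−2) = 18.5588
t = (25.85 − 23.38)/√[18.5588·(1/22 + 1/39)] = 2.150
df = n₁ + n₂ − 2 = 59
Two-sided p-value ≈ 0.0356
Since p ≈ 0.0356 > α = 0.025, fail to reject H0; the data do not provide sufficient evidence against H0.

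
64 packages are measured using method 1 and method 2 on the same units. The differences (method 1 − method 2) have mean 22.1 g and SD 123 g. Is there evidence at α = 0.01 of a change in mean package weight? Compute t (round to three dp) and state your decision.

H0: μ_d = 0; H1: μ_d ≠ 0 (paired t-test on the differences, two-sided).
t = d̄/(s_d/√n) = 22.1/(123/√64) = 1.437
df = n − 1 = 63
Two-sided p-value ≈ 0.156
Since p ≈ 0.156 > α = 0.01, fail to reject H0; the evidence is not statistically significant.

t = 1.437; fail to reject H0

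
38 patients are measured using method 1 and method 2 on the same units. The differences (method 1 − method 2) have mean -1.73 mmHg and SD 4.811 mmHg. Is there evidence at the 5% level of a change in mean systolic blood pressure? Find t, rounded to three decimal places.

-2.217

H0: μ_d = 0; H1: μ_d ≠ 0 (paired t-test on the differences, two-sided).
t = d̄/(s_d/√n) = -1.73/(4.811/√38) = -2.217
df = n − 1 = 37
Two-sided p-value ≈ 0.033
Since p ≈ 0.033 < α = 0.05, reject H0; the data support H1.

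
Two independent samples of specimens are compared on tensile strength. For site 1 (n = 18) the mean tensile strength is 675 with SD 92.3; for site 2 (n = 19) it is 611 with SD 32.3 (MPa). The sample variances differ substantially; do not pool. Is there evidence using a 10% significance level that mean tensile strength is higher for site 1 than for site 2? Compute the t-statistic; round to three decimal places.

2.785

Let group 1 = site 1, group 2 = site 2. H0: μ_1 = μ_2; H1: μ_1 > μ_2 (Welch's two-sample t-test, right-tailed).
t = (x̄_1 − x̄_2)/√(s_1²/n_1 + s_2²/n_2) = (675 − 611)/√(92.3²/18 + 32.3²/19) = 2.785
Welch–Satterthwaite df ≈ 20.91
p-value = P(T ≥ 2.785) ≈ 0.0056
Since p ≈ 0.0056 < α = 0.1, reject H0; the evidence is statistically significant.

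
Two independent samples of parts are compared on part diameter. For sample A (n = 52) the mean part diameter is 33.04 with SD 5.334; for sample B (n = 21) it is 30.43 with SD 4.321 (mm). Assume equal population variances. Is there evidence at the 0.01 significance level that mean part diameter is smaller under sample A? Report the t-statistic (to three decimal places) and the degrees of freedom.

t = 1.991, df = 71

Let group 1 = sample A, group 2 = sample B. H0: μ_1 = μ_2; H1: μ_1 < μ_2 (two-sample pooled-variance t-test, left-tailed).
s_p² = [(52−1)·5.334² + (21−1)·4.321²]/(52+21−2) = 25.6965
t = (33.04 − 30.43)/√[25.6965·(1/52 + 1/21)] = 1.991
df = n₁ + n₂ − 2 = 71
p-value = P(T ≤ 1.991) ≈ 0.9749
Since p ≈ 0.9749 > α = 0.01, fail to reject H0; the evidence is not statistically significant.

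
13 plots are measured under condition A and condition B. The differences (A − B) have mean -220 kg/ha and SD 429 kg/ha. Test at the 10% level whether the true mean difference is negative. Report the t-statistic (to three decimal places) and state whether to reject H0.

t = -1.849; reject H0

H0: μ_d = 0; H1: μ_d < 0 (paired t-test on the differences, left-tailed).
t = d̄/(s_d/√n) = -220/(429/√13) = -1.849
df = n − 1 = 12
p-value = P(T ≤ -1.849) ≈ 0.0446
Since p ≈ 0.0446 < α = 0.1, reject H0; the data support H1.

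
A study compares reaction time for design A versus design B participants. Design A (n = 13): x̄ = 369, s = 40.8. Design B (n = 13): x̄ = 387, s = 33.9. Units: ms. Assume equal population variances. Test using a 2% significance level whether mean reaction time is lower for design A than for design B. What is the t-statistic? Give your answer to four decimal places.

Let group 1 = design A, group 2 = design B. H0: μ_1 = μ_2; H1: μ_1 < μ_2 (two-sample pooled-variance t-test, left-tailed).
s_p² = [(13−1)·40.8² + (13−1)·33.9²]/(13+13−2) = 1406.92
t = (369 − 387)/√[1406.92·(1/13 + 1/13)] = -1.2235
df = n₁ + n₂ − 2 = 24
p-value = P(T ≤ -1.2235) ≈ 0.117
Since p ≈ 0.117 > α = 0.02, fail to reject H0; the evidence is not statistically significant.

-1.2235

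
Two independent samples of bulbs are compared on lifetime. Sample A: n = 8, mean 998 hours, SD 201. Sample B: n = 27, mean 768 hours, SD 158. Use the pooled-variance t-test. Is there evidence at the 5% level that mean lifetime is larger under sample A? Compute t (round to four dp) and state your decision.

Let group 1 = sample A, group 2 = sample B. H0: μ_1 = μ_2; H1: μ_1 > μ_2 (two-sample pooled-variance t-test, right-tailed).
s_p² = [(8−1)·201² + (27−1)·158²]/(8+27−2) = 28238.5
t = (998 − 768)/√[28238.5·(1/8 + 1/27)] = 3.4002
df = n₁ + n₂ − 2 = 33
p-value = P(T ≥ 3.4002) ≈ 0.001
Since p ≈ 0.001 < α = 0.05, reject H0; the evidence is statistically significant.

t = 3.4002; reject H0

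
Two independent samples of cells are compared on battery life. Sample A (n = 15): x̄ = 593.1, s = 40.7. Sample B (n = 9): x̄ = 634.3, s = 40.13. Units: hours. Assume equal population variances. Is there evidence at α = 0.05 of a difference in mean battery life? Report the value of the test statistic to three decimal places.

Let group 1 = sample A, group 2 = sample B. H0: μ_1 = μ_2; H1: μ_1 ≠ μ_2 (two-sample pooled-variance t-test, two-sided).
s_p² = [(15−1)·40.7² + (9−1)·40.13²]/(15+9−2) = 1639.74
t = (593.1 − 634.3)/√[1639.74·(1/15 + 1/9)] = -2.413
df = n₁ + n₂ − 2 = 22
Two-sided p-value ≈ 0.0246
Since p ≈ 0.0246 < α = 0.05, reject H0; the evidence is statistically significant.

-2.413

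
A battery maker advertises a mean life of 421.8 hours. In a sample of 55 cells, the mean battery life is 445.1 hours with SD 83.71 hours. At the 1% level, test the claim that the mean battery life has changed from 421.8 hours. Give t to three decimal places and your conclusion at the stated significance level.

H0: μ = 421.8; H1: μ ≠ 421.8 (one-sample t-test, two-sided).
t = (x̄ − μ₀)/(s/√n) = (445.1 − 421.8)/(83.71/√55) = 2.064
df = n − 1 = 54
Two-sided p-value ≈ 0.0438
Since p ≈ 0.0438 > α = 0.01, fail to reject H0; the data do not provide sufficient evidence against H0.

t = 2.064; fail to reject H0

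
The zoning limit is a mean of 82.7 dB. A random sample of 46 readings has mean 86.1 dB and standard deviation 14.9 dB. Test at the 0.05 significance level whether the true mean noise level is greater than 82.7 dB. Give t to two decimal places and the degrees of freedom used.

H0: μ = 82.7; H1: μ > 82.7 (one-sample t-test, right-tailed).
t = (x̄ − μ₀)/(s/√n) = (86.1 − 82.7)/(14.9/√46) = 1.55
df = n − 1 = 45
p-value = P(T ≥ 1.55) ≈ 0.0644
Since p ≈ 0.0644 > α = 0.05, fail to reject H0; the data do not provide sufficient evidence against H0.

t = 1.55, df = 45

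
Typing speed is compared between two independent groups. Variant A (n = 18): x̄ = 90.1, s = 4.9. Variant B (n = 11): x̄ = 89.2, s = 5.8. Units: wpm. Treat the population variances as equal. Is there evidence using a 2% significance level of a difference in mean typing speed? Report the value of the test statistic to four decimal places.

0.4478

Let group 1 = variant A, group 2 = variant B. H0: μ_1 = μ_2; H1: μ_1 ≠ μ_2 (two-sample pooled-variance t-test, two-sided).
s_p² = [(18−1)·4.9² + (11−1)·5.8²]/(18+11−2) = 27.5767
t = (90.1 − 89.2)/√[27.5767·(1/18 + 1/11)] = 0.4478
df = n₁ + n₂ − 2 = 27
Two-sided p-value ≈ 0.658
Since p ≈ 0.658 > α = 0.02, fail to reject H0; the evidence is not statistically significant.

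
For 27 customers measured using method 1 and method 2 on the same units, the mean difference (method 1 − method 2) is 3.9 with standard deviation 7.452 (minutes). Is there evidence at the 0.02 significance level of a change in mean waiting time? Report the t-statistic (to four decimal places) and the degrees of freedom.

H0: μ_d = 0; H1: μ_d ≠ 0 (paired t-test on the differences, two-sided).
t = d̄/(s_d/√n) = 3.9/(7.452/√27) = 2.7194
df = n − 1 = 26
Two-sided p-value ≈ 0.0115
Since p ≈ 0.0115 < α = 0.02, reject H0; the evidence is statistically significant.

t = 2.7194, df = 26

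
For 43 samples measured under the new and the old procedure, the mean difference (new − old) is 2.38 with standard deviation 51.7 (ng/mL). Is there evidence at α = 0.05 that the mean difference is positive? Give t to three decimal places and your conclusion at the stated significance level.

H0: μ_d = 0; H1: μ_d > 0 (paired t-test on the differences, right-tailed).
t = d̄/(s_d/√n) = 2.38/(51.7/√43) = 0.302
df = n − 1 = 42
p-value = P(T ≥ 0.302) ≈ 0.3821
Since p ≈ 0.3821 > α = 0.05, fail to reject H0; the evidence is not statistically significant.

t = 0.302; fail to reject H0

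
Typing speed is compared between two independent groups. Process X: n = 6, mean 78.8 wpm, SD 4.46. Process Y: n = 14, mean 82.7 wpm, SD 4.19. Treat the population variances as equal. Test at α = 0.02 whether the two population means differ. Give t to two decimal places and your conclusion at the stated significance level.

t = -1.87; fail to reject H0

Let group 1 = process X, group 2 = process Y. H0: μ_1 = μ_2; H1: μ_1 ≠ μ_2 (two-sample pooled-variance t-test, two-sided).
s_p² = [(6−1)·4.46² + (14−1)·4.19²]/(6+14−2) = 18.2049
t = (78.8 − 82.7)/√[18.2049·(1/6 + 1/14)] = -1.87
df = n₁ + n₂ − 2 = 18
Two-sided p-value ≈ 0.0774
Since p ≈ 0.0774 > α = 0.02, fail to reject H0; the data do not provide sufficient evidence against H0.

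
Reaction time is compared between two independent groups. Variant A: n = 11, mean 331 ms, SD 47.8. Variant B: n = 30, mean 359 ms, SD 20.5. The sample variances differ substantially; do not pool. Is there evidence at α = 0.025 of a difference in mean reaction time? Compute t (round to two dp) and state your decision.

Let group 1 = variant A, group 2 = variant B. H0: μ_1 = μ_2; H1: μ_1 ≠ μ_2 (Welch's two-sample t-test, two-sided).
t = (x̄_1 − x̄_2)/√(s_1²/n_1 + s_2²/n_2) = (331 − 359)/√(47.8²/11 + 20.5²/30) = -1.88
Welch–Satterthwaite df ≈ 11.38
Two-sided p-value ≈ 0.0859
Since p ≈ 0.0859 > α = 0.025, fail to reject H0; the data do not provide sufficient evidence against H0.

t = -1.88; fail to reject H0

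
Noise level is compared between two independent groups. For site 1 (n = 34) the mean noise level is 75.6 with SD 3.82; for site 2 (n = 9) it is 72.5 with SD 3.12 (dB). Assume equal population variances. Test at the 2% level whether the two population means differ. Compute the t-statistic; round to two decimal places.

Let group 1 = site 1, group 2 = site 2. H0: μ_1 = μ_2; H1: μ_1 ≠ μ_2 (two-sample pooled-variance t-test, two-sided).
s_p² = [(34−1)·3.82² + (9−1)·3.12²]/(34+9−2) = 13.6445
t = (75.6 − 72.5)/√[13.6445·(1/34 + 1/9)] = 2.24
df = n₁ + n₂ − 2 = 41
Two-sided p-value ≈ 0.031
Since p ≈ 0.031 > α = 0.02, fail to reject H0; the evidence is not statistically significant.

2.24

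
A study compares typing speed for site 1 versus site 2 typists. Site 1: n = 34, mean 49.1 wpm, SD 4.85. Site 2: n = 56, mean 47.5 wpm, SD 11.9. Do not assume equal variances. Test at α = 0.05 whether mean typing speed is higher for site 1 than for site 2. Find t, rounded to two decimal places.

Let group 1 = site 1, group 2 = site 2. H0: μ_1 = μ_2; H1: μ_1 > μ_2 (Welch's two-sample t-test, right-tailed).
t = (x̄_1 − x̄_2)/√(s_1²/n_1 + s_2²/n_2) = (49.1 − 47.5)/√(4.85²/34 + 11.9²/56) = 0.89
Welch–Satterthwaite df ≈ 79.32
p-value = P(T ≥ 0.89) ≈ 0.1877
Since p ≈ 0.1877 > α = 0.05, fail to reject H0; the data do not provide sufficient evidence against H0.

0.89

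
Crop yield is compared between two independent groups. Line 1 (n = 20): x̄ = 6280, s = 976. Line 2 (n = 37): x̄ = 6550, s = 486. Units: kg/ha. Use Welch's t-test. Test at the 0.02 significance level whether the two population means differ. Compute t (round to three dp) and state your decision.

t = -1.162; fail to reject H0

Let group 1 = line 1, group 2 = line 2. H0: μ_1 = μ_2; H1: μ_1 ≠ μ_2 (Welch's two-sample t-test, two-sided).
t = (x̄_1 − x̄_2)/√(s_1²/n_1 + s_2²/n_2) = (6280 − 6550)/√(976²/20 + 486²/37) = -1.162
Welch–Satterthwaite df ≈ 24.20
Two-sided p-value ≈ 0.2567
Since p ≈ 0.2567 > α = 0.02, fail to reject H0; the evidence is not statistically significant.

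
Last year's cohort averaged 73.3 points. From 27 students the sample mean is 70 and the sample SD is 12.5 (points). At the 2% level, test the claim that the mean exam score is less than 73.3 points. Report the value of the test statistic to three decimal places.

-1.372

H0: μ = 73.3; H1: μ < 73.3 (one-sample t-test, left-tailed).
t = (x̄ − μ₀)/(s/√n) = (70 − 73.3)/(12.5/√27) = -1.372
df = n − 1 = 26
p-value = P(T ≤ -1.372) ≈ 0.091
Since p ≈ 0.091 > α = 0.02, fail to reject H0; the data do not provide sufficient evidence against H0.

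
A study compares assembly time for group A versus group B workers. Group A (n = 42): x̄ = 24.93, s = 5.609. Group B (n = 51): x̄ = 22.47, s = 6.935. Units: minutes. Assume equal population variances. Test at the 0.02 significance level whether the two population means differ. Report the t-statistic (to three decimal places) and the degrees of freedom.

t = 1.853, df = 91

Let group 1 = group A, group 2 = group B. H0: μ_1 = μ_2; H1: μ_1 ≠ μ_2 (two-sample pooled-variance t-test, two-sided).
s_p² = [(42−1)·5.609² + (51−1)·6.935²]/(42+51−2) = 40.6001
t = (24.93 − 22.47)/√[40.6001·(1/42 + 1/51)] = 1.853
df = n₁ + n₂ − 2 = 91
Two-sided p-value ≈ 0.067
Since p ≈ 0.067 > α = 0.02, fail to reject H0; the evidence is not statistically significant.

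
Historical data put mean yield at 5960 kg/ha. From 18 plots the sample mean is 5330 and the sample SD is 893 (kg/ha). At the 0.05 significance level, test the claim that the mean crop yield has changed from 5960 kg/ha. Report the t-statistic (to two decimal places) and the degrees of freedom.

t = -2.99, df = 17

H0: μ = 5960; H1: μ ≠ 5960 (one-sample t-test, two-sided).
t = (x̄ − μ₀)/(s/√n) = (5330 − 5960)/(893/√18) = -2.99
df = n − 1 = 17
Two-sided p-value ≈ 0.0082
Since p ≈ 0.0082 < α = 0.05, reject H0; the evidence is statistically significant.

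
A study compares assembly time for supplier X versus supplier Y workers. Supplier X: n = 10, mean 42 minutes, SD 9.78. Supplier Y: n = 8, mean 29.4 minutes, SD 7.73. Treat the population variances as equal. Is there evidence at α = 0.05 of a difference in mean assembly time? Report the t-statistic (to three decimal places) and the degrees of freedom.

Let group 1 = supplier X, group 2 = supplier Y. H0: μ_1 = μ_2; H1: μ_1 ≠ μ_2 (two-sample pooled-variance t-test, two-sided).
s_p² = [(10−1)·9.78² + (8−1)·7.73²]/(10+8−2) = 79.9441
t = (42 − 29.4)/√[79.9441·(1/10 + 1/8)] = 2.971
df = n₁ + n₂ − 2 = 16
Two-sided p-value ≈ 0.0090
Since p ≈ 0.0090 < α = 0.05, reject H0; the evidence is statistically significant.

t = 2.971, df = 16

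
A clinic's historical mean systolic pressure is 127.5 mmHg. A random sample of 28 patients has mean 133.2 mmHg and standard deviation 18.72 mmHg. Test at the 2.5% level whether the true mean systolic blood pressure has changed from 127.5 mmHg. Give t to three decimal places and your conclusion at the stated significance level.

H0: μ = 127.5; H1: μ ≠ 127.5 (one-sample t-test, two-sided).
t = (x̄ − μ₀)/(s/√n) = (133.2 − 127.5)/(18.72/√28) = 1.611
df = n − 1 = 27
Two-sided p-value ≈ 0.119
Since p ≈ 0.119 > α = 0.025, fail to reject H0; the evidence is not statistically significant.

t = 1.611; fail to reject H0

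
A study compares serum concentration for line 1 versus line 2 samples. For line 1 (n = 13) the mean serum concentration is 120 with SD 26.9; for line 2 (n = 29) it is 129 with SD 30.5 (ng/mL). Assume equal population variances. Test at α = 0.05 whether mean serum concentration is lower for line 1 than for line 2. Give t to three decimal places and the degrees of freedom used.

t = -0.915, df = 40

Let group 1 = line 1, group 2 = line 2. H0: μ_1 = μ_2; H1: μ_1 < μ_2 (two-sample pooled-variance t-test, left-tailed).
s_p² = [(13−1)·26.9² + (29−1)·30.5²]/(13+29−2) = 868.258
t = (120 − 129)/√[868.258·(1/13 + 1/29)] = -0.915
df = n₁ + n₂ − 2 = 40
p-value = P(T ≤ -0.915) ≈ 0.183
Since p ≈ 0.183 > α = 0.05, fail to reject H0; the evidence is not statistically significant.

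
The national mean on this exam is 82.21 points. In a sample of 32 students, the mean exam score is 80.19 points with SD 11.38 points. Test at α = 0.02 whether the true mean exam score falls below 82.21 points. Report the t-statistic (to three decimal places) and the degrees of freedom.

H0: μ = 82.21; H1: μ < 82.21 (one-sample t-test, left-tailed).
t = (x̄ − μ₀)/(s/√n) = (80.19 − 82.21)/(11.38/√32) = -1.004
df = n − 1 = 31
p-value = P(T ≤ -1.004) ≈ 0.1615
Since p ≈ 0.1615 > α = 0.02, fail to reject H0; the evidence is not statistically significant.

t = -1.004, df = 31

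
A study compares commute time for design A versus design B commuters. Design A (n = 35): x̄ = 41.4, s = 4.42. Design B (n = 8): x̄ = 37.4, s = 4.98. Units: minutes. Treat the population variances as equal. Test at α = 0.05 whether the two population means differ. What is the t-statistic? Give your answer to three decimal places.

2.258

Let group 1 = design A, group 2 = design B. H0: μ_1 = μ_2; H1: μ_1 ≠ μ_2 (two-sample pooled-variance t-test, two-sided).
s_p² = [(35−1)·4.42² + (8−1)·4.98²]/(35+8−2) = 20.4351
t = (41.4 − 37.4)/√[20.4351·(1/35 + 1/8)] = 2.258
df = n₁ + n₂ − 2 = 41
Two-sided p-value ≈ 0.0293
Since p ≈ 0.0293 < α = 0.05, reject H0; the evidence is statistically significant.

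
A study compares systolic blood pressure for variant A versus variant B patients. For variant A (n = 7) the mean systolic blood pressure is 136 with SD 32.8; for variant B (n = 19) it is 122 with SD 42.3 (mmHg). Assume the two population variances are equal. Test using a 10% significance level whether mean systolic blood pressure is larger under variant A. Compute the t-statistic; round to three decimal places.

0.789

Let group 1 = variant A, group 2 = variant B. H0: μ_1 = μ_2; H1: μ_1 > μ_2 (two-sample pooled-variance t-test, right-tailed).
s_p² = [(7−1)·32.8² + (19−1)·42.3²]/(7+19−2) = 1610.93
t = (136 − 122)/√[1610.93·(1/7 + 1/19)] = 0.789
df = n₁ + n₂ − 2 = 24
p-value = P(T ≥ 0.789) ≈ 0.2189
Since p ≈ 0.2189 > α = 0.1, fail to reject H0; the evidence is not statistically significant.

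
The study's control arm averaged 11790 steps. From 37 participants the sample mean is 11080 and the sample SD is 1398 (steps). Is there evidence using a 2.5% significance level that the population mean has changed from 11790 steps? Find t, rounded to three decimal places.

-3.089

H0: μ = 11790; H1: μ ≠ 11790 (one-sample t-test, two-sided).
t = (x̄ − μ₀)/(s/√n) = (11080 − 11790)/(1398/√37) = -3.089
df = n − 1 = 36
Two-sided p-value ≈ 0.004
Since p ≈ 0.004 < α = 0.025, reject H0; the evidence is statistically significant.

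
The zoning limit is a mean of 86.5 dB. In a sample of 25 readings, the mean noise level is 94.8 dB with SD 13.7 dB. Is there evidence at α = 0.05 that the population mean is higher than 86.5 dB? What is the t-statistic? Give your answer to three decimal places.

H0: μ = 86.5; H1: μ > 86.5 (one-sample t-test, right-tailed).
t = (x̄ − μ₀)/(s/√n) = (94.8 − 86.5)/(13.7/√25) = 3.029
df = n − 1 = 24
p-value = P(T ≥ 3.029) ≈ 0.003
Since p ≈ 0.003 < α = 0.05, reject H0; the evidence is statistically significant.

3.029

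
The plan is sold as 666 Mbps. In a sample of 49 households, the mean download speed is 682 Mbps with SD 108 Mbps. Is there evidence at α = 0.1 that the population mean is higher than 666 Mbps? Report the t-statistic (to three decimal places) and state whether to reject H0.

t = 1.037; fail to reject H0

H0: μ = 666; H1: μ > 666 (one-sample t-test, right-tailed).
t = (x̄ − μ₀)/(s/√n) = (682 − 666)/(108/√49) = 1.037
df = n − 1 = 48
p-value = P(T ≥ 1.037) ≈ 0.152
Since p ≈ 0.152 > α = 0.1, fail to reject H0; the evidence is not statistically significant.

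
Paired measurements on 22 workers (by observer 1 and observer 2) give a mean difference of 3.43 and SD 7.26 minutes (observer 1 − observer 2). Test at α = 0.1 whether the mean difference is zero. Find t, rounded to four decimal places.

2.2160

H0: μ_d = 0; H1: μ_d ≠ 0 (paired t-test on the differences, two-sided).
t = d̄/(s_d/√n) = 3.43/(7.26/√22) = 2.2160
df = n − 1 = 21
Two-sided p-value ≈ 0.0379
Since p ≈ 0.0379 < α = 0.1, reject H0; the data support H1.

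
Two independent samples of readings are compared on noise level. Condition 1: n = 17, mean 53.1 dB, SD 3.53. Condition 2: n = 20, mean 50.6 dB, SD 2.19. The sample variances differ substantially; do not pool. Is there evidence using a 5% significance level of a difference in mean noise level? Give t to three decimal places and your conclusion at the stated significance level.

t = 2.535; reject H0

Let group 1 = condition 1, group 2 = condition 2. H0: μ_1 = μ_2; H1: μ_1 ≠ μ_2 (Welch's two-sample t-test, two-sided).
t = (x̄_1 − x̄_2)/√(s_1²/n_1 + s_2²/n_2) = (53.1 − 50.6)/√(3.53²/17 + 2.19²/20) = 2.535
Welch–Satterthwaite df ≈ 25.85
Two-sided p-value ≈ 0.0177
Since p ≈ 0.0177 < α = 0.05, reject H0; the evidence is statistically significant.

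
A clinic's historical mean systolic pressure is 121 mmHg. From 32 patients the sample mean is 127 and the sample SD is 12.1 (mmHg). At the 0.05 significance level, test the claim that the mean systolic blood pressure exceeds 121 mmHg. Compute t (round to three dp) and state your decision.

H0: μ = 121; H1: μ > 121 (one-sample t-test, right-tailed).
t = (x̄ − μ₀)/(s/√n) = (127 − 121)/(12.1/√32) = 2.805
df = n − 1 = 31
p-value = P(T ≥ 2.805) ≈ 0.0043
Since p ≈ 0.0043 < α = 0.05, reject H0; the evidence is statistically significant.

t = 2.805; reject H0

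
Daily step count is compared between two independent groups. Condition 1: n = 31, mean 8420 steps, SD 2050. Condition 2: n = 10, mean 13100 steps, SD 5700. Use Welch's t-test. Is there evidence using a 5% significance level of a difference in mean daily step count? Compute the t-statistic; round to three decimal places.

Let group 1 = condition 1, group 2 = condition 2. H0: μ_1 = μ_2; H1: μ_1 ≠ μ_2 (Welch's two-sample t-test, two-sided).
t = (x̄_1 − x̄_2)/√(s_1²/n_1 + s_2²/n_2) = (8420 − 13100)/√(2050²/31 + 5700²/10) = -2.544
Welch–Satterthwaite df ≈ 9.76
Two-sided p-value ≈ 0.0297
Since p ≈ 0.0297 < α = 0.05, reject H0; the data support H1.

-2.544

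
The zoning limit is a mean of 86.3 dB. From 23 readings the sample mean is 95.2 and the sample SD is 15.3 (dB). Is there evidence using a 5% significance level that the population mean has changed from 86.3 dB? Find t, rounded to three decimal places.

H0: μ = 86.3; H1: μ ≠ 86.3 (one-sample t-test, two-sided).
t = (x̄ − μ₀)/(s/√n) = (95.2 − 86.3)/(15.3/√23) = 2.790
df = n − 1 = 22
Two-sided p-value ≈ 0.011
Since p ≈ 0.011 < α = 0.05, reject H0; the data support H1.

2.790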